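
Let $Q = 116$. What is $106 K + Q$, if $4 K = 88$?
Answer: $2448$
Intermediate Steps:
$K = 22$ ($K = \frac{1}{4} \cdot 88 = 22$)
$106 K + Q = 106 \cdot 22 + 116 = 2332 + 116 = 2448$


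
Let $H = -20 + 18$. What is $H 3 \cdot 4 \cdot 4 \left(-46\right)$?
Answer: $4416$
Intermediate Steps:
$H = -2$
$H 3 \cdot 4 \cdot 4 \left(-46\right) = - 2 \cdot 3 \cdot 4 \cdot 4 \left(-46\right) = - 2 \cdot 12 \cdot 4 \left(-46\right) = \left(-2\right) 48 \left(-46\right) = \left(-96\right) \left(-46\right) = 4416$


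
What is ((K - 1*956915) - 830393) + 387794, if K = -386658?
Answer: -1786172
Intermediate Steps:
((K - 1*956915) - 830393) + 387794 = ((-386658 - 1*956915) - 830393) + 387794 = ((-386658 - 956915) - 830393) + 387794 = (-1343573 - 830393) + 387794 = -2173966 + 387794 = -1786172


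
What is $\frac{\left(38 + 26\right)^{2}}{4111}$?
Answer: $\frac{4096}{4111} \approx 0.99635$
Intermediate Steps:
$\frac{\left(38 + 26\right)^{2}}{4111} = 64^{2} \cdot \frac{1}{4111} = 4096 \cdot \frac{1}{4111} = \frac{4096}{4111}$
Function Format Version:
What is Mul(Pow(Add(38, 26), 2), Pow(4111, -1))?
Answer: Rational(4096, 4111) ≈ 0.99635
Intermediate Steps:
Mul(Pow(Add(38, 26), 2), Pow(4111, -1)) = Mul(Pow(64, 2), Rational(1, 4111)) = Mul(4096, Rational(1, 4111)) = Rational(4096, 4111)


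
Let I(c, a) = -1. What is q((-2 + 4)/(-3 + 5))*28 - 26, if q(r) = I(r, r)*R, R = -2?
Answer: 30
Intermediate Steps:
q(r) = 2 (q(r) = -1*(-2) = 2)
q((-2 + 4)/(-3 + 5))*28 - 26 = 2*28 - 26 = 56 - 26 = 30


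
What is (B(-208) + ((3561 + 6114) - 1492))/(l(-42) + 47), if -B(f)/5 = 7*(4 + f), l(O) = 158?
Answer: 15323/205 ≈ 74.746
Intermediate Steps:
B(f) = -140 - 35*f (B(f) = -35*(4 + f) = -5*(28 + 7*f) = -140 - 35*f)
(B(-208) + ((3561 + 6114) - 1492))/(l(-42) + 47) = ((-140 - 35*(-208)) + ((3561 + 6114) - 1492))/(158 + 47) = ((-140 + 7280) + (9675 - 1492))/205 = (7140 + 8183)*(1/205) = 15323*(1/205) = 15323/205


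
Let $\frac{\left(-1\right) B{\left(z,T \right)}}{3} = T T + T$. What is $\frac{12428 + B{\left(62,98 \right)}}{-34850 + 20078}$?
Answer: $\frac{8339}{7386} \approx 1.129$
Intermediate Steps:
$B{\left(z,T \right)} = - 3 T - 3 T^{2}$ ($B{\left(z,T \right)} = - 3 \left(T T + T\right) = - 3 \left(T^{2} + T\right) = - 3 \left(T + T^{2}\right) = - 3 T - 3 T^{2}$)
$\frac{12428 + B{\left(62,98 \right)}}{-34850 + 20078} = \frac{12428 - 294 \left(1 + 98\right)}{-34850 + 20078} = \frac{12428 - 294 \cdot 99}{-14772} = \left(12428 - 29106\right) \left(- \frac{1}{14772}\right) = \left(-16678\right) \left(- \frac{1}{14772}\right) = \frac{8339}{7386}$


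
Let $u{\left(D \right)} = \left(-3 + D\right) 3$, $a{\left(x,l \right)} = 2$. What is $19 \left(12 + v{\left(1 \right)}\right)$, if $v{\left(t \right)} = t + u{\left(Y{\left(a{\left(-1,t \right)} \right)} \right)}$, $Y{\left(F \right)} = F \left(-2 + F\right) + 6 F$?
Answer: $760$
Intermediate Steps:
$Y{\left(F \right)} = 6 F + F \left(-2 + F\right)$
$u{\left(D \right)} = -9 + 3 D$
$v{\left(t \right)} = 27 + t$ ($v{\left(t \right)} = t - \left(9 - 3 \cdot 2 \left(4 + 2\right)\right) = t - \left(9 - 3 \cdot 2 \cdot 6\right) = t + \left(-9 + 3 \cdot 12\right) = t + \left(-9 + 36\right) = t + 27 = 27 + t$)
$19 \left(12 + v{\left(1 \right)}\right) = 19 \left(12 + \left(27 + 1\right)\right) = 19 \left(12 + 28\right) = 19 \cdot 40 = 760$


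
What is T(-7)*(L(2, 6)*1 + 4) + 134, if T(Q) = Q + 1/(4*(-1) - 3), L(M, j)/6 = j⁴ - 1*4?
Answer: -55266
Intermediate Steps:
L(M, j) = -24 + 6*j⁴ (L(M, j) = 6*(j⁴ - 1*4) = 6*(j⁴ - 4) = 6*(-4 + j⁴) = -24 + 6*j⁴)
T(Q) = -⅐ + Q (T(Q) = Q + 1/(-4 - 3) = Q + 1/(-7) = Q - ⅐ = -⅐ + Q)
T(-7)*(L(2, 6)*1 + 4) + 134 = (-⅐ - 7)*((-24 + 6*6⁴)*1 + 4) + 134 = -50*((-24 + 6*1296)*1 + 4)/7 + 134 = -50*((-24 + 7776)*1 + 4)/7 + 134 = -50*(7752*1 + 4)/7 + 134 = -50*(7752 + 4)/7 + 134 = -50/7*7756 + 134 = -55400 + 134 = -55266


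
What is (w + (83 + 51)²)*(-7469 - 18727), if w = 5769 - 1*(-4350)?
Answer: -735452700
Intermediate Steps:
w = 10119 (w = 5769 + 4350 = 10119)
(w + (83 + 51)²)*(-7469 - 18727) = (10119 + (83 + 51)²)*(-7469 - 18727) = (10119 + 134²)*(-26196) = (10119 + 17956)*(-26196) = 28075*(-26196) = -735452700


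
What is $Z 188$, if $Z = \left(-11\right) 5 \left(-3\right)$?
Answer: $31020$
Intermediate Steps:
$Z = 165$ ($Z = \left(-55\right) \left(-3\right) = 165$)
$Z 188 = 165 \cdot 188 = 31020$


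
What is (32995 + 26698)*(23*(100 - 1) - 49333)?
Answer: -2808913808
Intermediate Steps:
(32995 + 26698)*(23*(100 - 1) - 49333) = 59693*(23*99 - 49333) = 59693*(2277 - 49333) = 59693*(-47056) = -2808913808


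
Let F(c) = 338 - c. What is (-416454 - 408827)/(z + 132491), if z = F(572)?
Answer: -825281/132257 ≈ -6.2400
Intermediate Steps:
z = -234 (z = 338 - 1*572 = 338 - 572 = -234)
(-416454 - 408827)/(z + 132491) = (-416454 - 408827)/(-234 + 132491) = -825281/132257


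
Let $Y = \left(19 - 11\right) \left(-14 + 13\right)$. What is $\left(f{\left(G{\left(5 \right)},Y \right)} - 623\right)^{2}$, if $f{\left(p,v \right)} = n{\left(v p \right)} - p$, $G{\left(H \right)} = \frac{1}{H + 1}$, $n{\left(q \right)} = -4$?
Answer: $\frac{14160169}{36} \approx 3.9334 \cdot 10^{5}$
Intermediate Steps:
$G{\left(H \right)} = \frac{1}{1 + H}$
$Y = -8$ ($Y = 8 \left(-1\right) = -8$)
$f{\left(p,v \right)} = -4 - p$
$\left(f{\left(G{\left(5 \right)},Y \right)} - 623\right)^{2} = \left(\left(-4 - \frac{1}{1 + 5}\right) - 623\right)^{2} = \left(\left(-4 - \frac{1}{6}\right) - 623\right)^{2} = \left(- \frac{25}{6} - 623\right)^{2} = \left(- \frac{3763}{6}\right)^{2} = \frac{14160169}{36}$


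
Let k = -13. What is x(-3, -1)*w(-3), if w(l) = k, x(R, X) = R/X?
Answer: -39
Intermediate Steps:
w(l) = -13
x(-3, -1)*w(-3) = -3/(-1)*(-13) = -3*(-1)*(-13) = 3*(-13) = -39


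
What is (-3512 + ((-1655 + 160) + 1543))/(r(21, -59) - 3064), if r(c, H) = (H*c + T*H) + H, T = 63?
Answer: 3464/8079 ≈ 0.42877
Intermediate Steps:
r(c, H) = 64*H + H*c (r(c, H) = (H*c + 63*H) + H = (63*H + H*c) + H = 64*H + H*c)
(-3512 + ((-1655 + 160) + 1543))/(r(21, -59) - 3064) = (-3512 + ((-1655 + 160) + 1543))/(-59*(64 + 21) - 3064) = (-3512 + (-1495 + 1543))/(-59*85 - 3064) = (-3512 + 48)/(-5015 - 3064) = -3464/(-8079) = -3464*(-1/8079) = 3464/8079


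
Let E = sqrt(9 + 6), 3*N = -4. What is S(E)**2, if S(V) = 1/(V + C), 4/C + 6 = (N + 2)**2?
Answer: 625/(-18 + 25*sqrt(15))**2 ≈ 0.10059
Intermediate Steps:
N = -4/3 (N = (1/3)*(-4) = -4/3 ≈ -1.3333)
C = -18/25 (C = 4/(-6 + (-4/3 + 2)**2) = 4/(-6 + (2/3)**2) = 4/(-6 + 4/9) = 4/(-50/9) = 4*(-9/50) = -18/25 ≈ -0.72000)
E = sqrt(15) ≈ 3.8730
S(V) = 1/(-18/25 + V) (S(V) = 1/(V - 18/25) = 1/(-18/25 + V))
S(E)**2 = (25/(-18 + 25*sqrt(15)))**2 = 625/(-18 + 25*sqrt(15))**2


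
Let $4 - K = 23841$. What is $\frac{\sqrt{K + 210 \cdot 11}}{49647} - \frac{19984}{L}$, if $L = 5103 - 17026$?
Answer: $\frac{19984}{11923} + \frac{i \sqrt{21527}}{49647} \approx 1.6761 + 0.0029553 i$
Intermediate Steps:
$K = -23837$ ($K = 4 - 23841 = -23837$)
$L = -11923$ ($L = 5103 - 17026 = -11923$)
$\frac{\sqrt{K + 210 \cdot 11}}{49647} - \frac{19984}{L} = \frac{\sqrt{-23837 + 210 \cdot 11}}{49647} - \frac{19984}{-11923} = \sqrt{-23837 + 2310} \cdot \frac{1}{49647} - - \frac{19984}{11923} = \sqrt{-21527} \cdot \frac{1}{49647} + \frac{19984}{11923} = i \sqrt{21527} \cdot \frac{1}{49647} + \frac{19984}{11923} = \frac{i \sqrt{21527}}{49647} + \frac{19984}{11923} = \frac{19984}{11923} + \frac{i \sqrt{21527}}{49647}$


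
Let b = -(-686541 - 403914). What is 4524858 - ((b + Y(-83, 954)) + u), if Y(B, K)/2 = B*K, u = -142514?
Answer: 3735281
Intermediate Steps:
b = 1090455 (b = -1*(-1090455) = 1090455)
Y(B, K) = 2*B*K (Y(B, K) = 2*(B*K) = 2*B*K)
4524858 - ((b + Y(-83, 954)) + u) = 4524858 - ((1090455 + 2*(-83)*954) - 142514) = 4524858 - ((1090455 - 158364) - 142514) = 4524858 - (932091 - 142514) = 4524858 - 1*789577 = 4524858 - 789577 = 3735281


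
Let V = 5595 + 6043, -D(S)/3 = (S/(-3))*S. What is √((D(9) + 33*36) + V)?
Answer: √12907 ≈ 113.61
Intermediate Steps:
D(S) = S² (D(S) = -3*S/(-3)*S = -3*S*(-⅓)*S = -3*(-S/3)*S = -(-1)*S² = S²)
V = 11638
√((D(9) + 33*36) + V) = √((9² + 33*36) + 11638) = √((81 + 1188) + 11638) = √(1269 + 11638) = √12907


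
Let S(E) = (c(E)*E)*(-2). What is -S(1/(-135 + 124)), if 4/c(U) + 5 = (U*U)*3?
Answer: 44/301 ≈ 0.14618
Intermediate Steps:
c(U) = 4/(-5 + 3*U²) (c(U) = 4/(-5 + (U*U)*3) = 4/(-5 + U²*3) = 4/(-5 + 3*U²))
S(E) = -8*E/(-5 + 3*E²) (S(E) = ((4/(-5 + 3*E²))*E)*(-2) = (4*E/(-5 + 3*E²))*(-2) = -8*E/(-5 + 3*E²))
-S(1/(-135 + 124)) = -(-8)/((-135 + 124)*(-5 + 3*(1/(-135 + 124))²)) = -(-8)/((-11)*(-5 + 3*(1/(-11))²)) = -(-8)*(-1)/(11*(-5 + 3*(-1/11)²)) = -(-8)*(-1)/(11*(-5 + 3*(1/121))) = -(-8)*(-1)/(11*(-5 + 3/121)) = -(-8)*(-1)/(11*(-602/121)) = -(-8)*(-1)*(-121)/(11*602) = -1*(-44/301) = 44/301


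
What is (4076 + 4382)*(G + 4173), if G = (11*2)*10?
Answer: 37155994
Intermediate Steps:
G = 220 (G = 22*10 = 220)
(4076 + 4382)*(G + 4173) = (4076 + 4382)*(220 + 4173) = 8458*4393 = 37155994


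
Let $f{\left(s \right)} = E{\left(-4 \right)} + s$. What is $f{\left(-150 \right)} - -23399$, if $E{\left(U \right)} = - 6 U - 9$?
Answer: $23264$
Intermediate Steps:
$E{\left(U \right)} = -9 - 6 U$
$f{\left(s \right)} = 15 + s$ ($f{\left(s \right)} = \left(-9 - -24\right) + s = \left(-9 + 24\right) + s = 15 + s$)
$f{\left(-150 \right)} - -23399 = \left(15 - 150\right) - -23399 = -135 + 23399 = 23264$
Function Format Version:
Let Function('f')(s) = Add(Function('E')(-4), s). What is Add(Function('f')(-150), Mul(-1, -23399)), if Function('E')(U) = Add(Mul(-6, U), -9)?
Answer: 23264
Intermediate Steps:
Function('E')(U) = Add(-9, Mul(-6, U))
Function('f')(s) = Add(15, s) (Function('f')(s) = Add(Add(-9, Mul(-6, -4)), s) = Add(Add(-9, 24), s) = Add(15, s))
Add(Function('f')(-150), Mul(-1, -23399)) = Add(Add(15, -150), Mul(-1, -23399)) = Add(-135, 23399) = 23264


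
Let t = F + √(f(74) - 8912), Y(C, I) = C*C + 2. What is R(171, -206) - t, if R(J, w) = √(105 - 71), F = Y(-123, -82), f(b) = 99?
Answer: -15131 + √34 - I*√8813 ≈ -15125.0 - 93.878*I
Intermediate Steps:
Y(C, I) = 2 + C² (Y(C, I) = C² + 2 = 2 + C²)
F = 15131 (F = 2 + (-123)² = 2 + 15129 = 15131)
R(J, w) = √34
t = 15131 + I*√8813 (t = 15131 + √(99 - 8912) = 15131 + √(-8813) = 15131 + I*√8813 ≈ 15131.0 + 93.878*I)
R(171, -206) - t = √34 - (15131 + I*√8813) = √34 + (-15131 - I*√8813) = -15131 + √34 - I*√8813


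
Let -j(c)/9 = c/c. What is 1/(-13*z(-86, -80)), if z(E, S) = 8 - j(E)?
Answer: -1/221 ≈ -0.0045249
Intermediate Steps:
j(c) = -9 (j(c) = -9*c/c = -9*1 = -9)
z(E, S) = 17 (z(E, S) = 8 - 1*(-9) = 8 + 9 = 17)
1/(-13*z(-86, -80)) = 1/(-13*17) = 1/(-221) = -1/221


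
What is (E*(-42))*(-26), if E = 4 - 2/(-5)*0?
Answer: 4368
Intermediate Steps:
E = 4 (E = 4 - 2*(-1/5)*0 = 4 + (2/5)*0 = 4 + 0 = 4)
(E*(-42))*(-26) = (4*(-42))*(-26) = -168*(-26) = 4368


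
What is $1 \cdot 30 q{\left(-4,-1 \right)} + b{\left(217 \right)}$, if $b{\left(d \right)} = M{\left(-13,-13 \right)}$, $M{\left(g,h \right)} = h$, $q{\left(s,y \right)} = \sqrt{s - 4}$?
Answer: $-13 + 60 i \sqrt{2} \approx -13.0 + 84.853 i$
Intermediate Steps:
$q{\left(s,y \right)} = \sqrt{-4 + s}$
$b{\left(d \right)} = -13$
$1 \cdot 30 q{\left(-4,-1 \right)} + b{\left(217 \right)} = 1 \cdot 30 \sqrt{-4 - 4} - 13 = 30 \sqrt{-8} - 13 = 30 \cdot 2 i \sqrt{2} - 13 = 60 i \sqrt{2} - 13 = -13 + 60 i \sqrt{2}$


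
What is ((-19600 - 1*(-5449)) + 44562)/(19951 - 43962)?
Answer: -30411/24011 ≈ -1.2665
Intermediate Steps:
((-19600 - 1*(-5449)) + 44562)/(19951 - 43962) = ((-19600 + 5449) + 44562)/(-24011) = (-14151 + 44562)*(-1/24011) = 30411*(-1/24011) = -30411/24011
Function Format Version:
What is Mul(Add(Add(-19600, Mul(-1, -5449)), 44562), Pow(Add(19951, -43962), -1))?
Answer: Rational(-30411, 24011) ≈ -1.2665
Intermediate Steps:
Mul(Add(Add(-19600, Mul(-1, -5449)), 44562), Pow(Add(19951, -43962), -1)) = Mul(Add(Add(-19600, 5449), 44562), Pow(-24011, -1)) = Mul(Add(-14151, 44562), Rational(-1, 24011)) = Mul(30411, Rational(-1, 24011)) = Rational(-30411, 24011)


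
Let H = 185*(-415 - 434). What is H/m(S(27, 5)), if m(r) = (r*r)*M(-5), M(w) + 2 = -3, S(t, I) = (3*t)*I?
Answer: 10471/54675 ≈ 0.19151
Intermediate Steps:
S(t, I) = 3*I*t
M(w) = -5 (M(w) = -2 - 3 = -5)
H = -157065 (H = 185*(-849) = -157065)
m(r) = -5*r² (m(r) = (r*r)*(-5) = r²*(-5) = -5*r²)
H/m(S(27, 5)) = -157065/((-5*(3*5*27)²)) = -157065/((-5*405²)) = -157065/((-5*164025)) = -157065/(-820125) = -157065*(-1/820125) = 10471/54675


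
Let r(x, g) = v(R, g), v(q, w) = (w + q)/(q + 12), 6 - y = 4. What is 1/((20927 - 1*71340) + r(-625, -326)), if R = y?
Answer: -7/353053 ≈ -1.9827e-5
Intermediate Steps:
y = 2 (y = 6 - 1*4 = 6 - 4 = 2)
R = 2
v(q, w) = (q + w)/(12 + q)
r(x, g) = 1/7 + g/14 (r(x, g) = (2 + g)/(12 + 2) = (2 + g)/14 = 1/7 + g/14)
1/((20927 - 1*71340) + r(-625, -326)) = 1/((20927 - 1*71340) + (1/7 + (1/14)*(-326))) = 1/((20927 - 71340) + (1/7 - 163/7)) = 1/(-50413 - 162/7) = 1/(-353053/7) = -7/353053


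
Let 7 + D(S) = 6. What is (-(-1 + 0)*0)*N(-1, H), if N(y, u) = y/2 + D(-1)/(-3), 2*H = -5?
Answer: 0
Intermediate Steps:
H = -5/2 (H = (½)*(-5) = -5/2 ≈ -2.5000)
D(S) = -1 (D(S) = -7 + 6 = -1)
N(y, u) = ⅓ + y/2 (N(y, u) = y/2 - 1/(-3) = y*(½) - 1*(-⅓) = y/2 + ⅓ = ⅓ + y/2)
(-(-1 + 0)*0)*N(-1, H) = (-(-1 + 0)*0)*(⅓ + (½)*(-1)) = (-(-1)*0)*(⅓ - ½) = -1*0*(-⅙) = 0*(-⅙) = 0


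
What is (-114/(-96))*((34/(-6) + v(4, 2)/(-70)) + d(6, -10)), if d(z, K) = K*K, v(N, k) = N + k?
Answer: 23503/210 ≈ 111.92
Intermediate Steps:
d(z, K) = K²
(-114/(-96))*((34/(-6) + v(4, 2)/(-70)) + d(6, -10)) = (-114/(-96))*((34/(-6) + (4 + 2)/(-70)) + (-10)²) = (-114*(-1/96))*((34*(-⅙) + 6*(-1/70)) + 100) = 19*((-17/3 - 3/35) + 100)/16 = 19*(-604/105 + 100)/16 = (19/16)*(9896/105) = 23503/210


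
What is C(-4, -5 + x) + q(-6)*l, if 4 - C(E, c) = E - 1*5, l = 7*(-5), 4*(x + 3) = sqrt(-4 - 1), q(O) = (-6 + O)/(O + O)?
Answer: -22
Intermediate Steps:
q(O) = (-6 + O)/(2*O) (q(O) = (-6 + O)/((2*O)) = (-6 + O)*(1/(2*O)) = (-6 + O)/(2*O))
x = -3 + I*sqrt(5)/4 (x = -3 + sqrt(-4 - 1)/4 = -3 + sqrt(-5)/4 = -3 + (I*sqrt(5))/4 = -3 + I*sqrt(5)/4 ≈ -3.0 + 0.55902*I)
l = -35
C(E, c) = 9 - E (C(E, c) = 4 - (E - 1*5) = 4 - (E - 5) = 4 - (-5 + E) = 4 + (5 - E) = 9 - E)
C(-4, -5 + x) + q(-6)*l = (9 - 1*(-4)) + ((1/2)*(-6 - 6)/(-6))*(-35) = (9 + 4) + ((1/2)*(-1/6)*(-12))*(-35) = 13 + 1*(-35) = 13 - 35 = -22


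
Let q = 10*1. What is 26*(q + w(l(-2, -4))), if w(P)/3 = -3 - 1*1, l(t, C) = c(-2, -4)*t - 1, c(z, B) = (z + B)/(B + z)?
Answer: -52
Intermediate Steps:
q = 10
c(z, B) = 1 (c(z, B) = (B + z)/(B + z) = 1)
l(t, C) = -1 + t (l(t, C) = 1*t - 1 = t - 1 = -1 + t)
w(P) = -12 (w(P) = 3*(-3 - 1*1) = 3*(-3 - 1) = 3*(-4) = -12)
26*(q + w(l(-2, -4))) = 26*(10 - 12) = 26*(-2) = -52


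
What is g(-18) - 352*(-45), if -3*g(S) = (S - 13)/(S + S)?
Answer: 1710689/108 ≈ 15840.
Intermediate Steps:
g(S) = -(-13 + S)/(6*S) (g(S) = -(S - 13)/(3*(S + S)) = -(-13 + S)/(3*(2*S)) = -(-13 + S)*1/(2*S)/3 = -(-13 + S)/(6*S))
g(-18) - 352*(-45) = (⅙)*(13 - 1*(-18))/(-18) - 352*(-45) = (⅙)*(-1/18)*(13 + 18) + 15840 = (⅙)*(-1/18)*31 + 15840 = -31/108 + 15840 = 1710689/108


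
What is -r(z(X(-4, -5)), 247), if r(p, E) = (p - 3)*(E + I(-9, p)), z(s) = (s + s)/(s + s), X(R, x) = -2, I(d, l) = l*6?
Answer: 506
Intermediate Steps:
I(d, l) = 6*l
z(s) = 1 (z(s) = (2*s)/((2*s)) = (2*s)*(1/(2*s)) = 1)
r(p, E) = (-3 + p)*(E + 6*p) (r(p, E) = (p - 3)*(E + 6*p) = (-3 + p)*(E + 6*p))
-r(z(X(-4, -5)), 247) = -(-18*1 - 3*247 + 6*1² + 247*1) = -(-18 - 741 + 6*1 + 247) = -(-18 - 741 + 6 + 247) = -1*(-506) = 506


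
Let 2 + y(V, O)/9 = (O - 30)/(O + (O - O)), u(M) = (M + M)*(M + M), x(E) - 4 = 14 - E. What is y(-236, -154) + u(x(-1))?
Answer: 110630/77 ≈ 1436.8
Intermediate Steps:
x(E) = 18 - E (x(E) = 4 + (14 - E) = 18 - E)
u(M) = 4*M**2 (u(M) = (2*M)*(2*M) = 4*M**2)
y(V, O) = -18 + 9*(-30 + O)/O (y(V, O) = -18 + 9*((O - 30)/(O + (O - O))) = -18 + 9*((-30 + O)/(O + 0)) = -18 + 9*((-30 + O)/O) = -18 + 9*(-30 + O)/O)
y(-236, -154) + u(x(-1)) = (-9 - 270/(-154)) + 4*(18 - 1*(-1))**2 = (-9 - 270*(-1/154)) + 4*(18 + 1)**2 = (-9 + 135/77) + 4*19**2 = -558/77 + 4*361 = -558/77 + 1444 = 110630/77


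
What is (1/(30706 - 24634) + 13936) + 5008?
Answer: 115027969/6072 ≈ 18944.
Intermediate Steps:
(1/(30706 - 24634) + 13936) + 5008 = (1/6072 + 13936) + 5008 = 84619393/6072 + 5008 = 115027969/6072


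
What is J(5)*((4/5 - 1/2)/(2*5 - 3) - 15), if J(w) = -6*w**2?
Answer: 15705/7 ≈ 2243.6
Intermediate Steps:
J(5)*((4/5 - 1/2)/(2*5 - 3) - 15) = (-6*5**2)*((4/5 - 1/2)/(2*5 - 3) - 15) = (-6*25)*((4*(1/5) - 1*1/2)/(10 - 3) - 15) = -150*((4/5 - 1/2)/7 - 15) = -150*((1/7)*(3/10) - 15) = -150*(3/70 - 15) = -150*(-1047/70) = 15705/7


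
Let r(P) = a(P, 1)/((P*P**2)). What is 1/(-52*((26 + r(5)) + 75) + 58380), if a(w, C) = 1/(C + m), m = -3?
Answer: 125/6641026 ≈ 1.8822e-5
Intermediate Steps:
a(w, C) = 1/(-3 + C) (a(w, C) = 1/(C - 3) = 1/(-3 + C))
r(P) = -1/(2*P**3) (r(P) = 1/((-3 + 1)*((P*P**2))) = 1/((-2)*(P**3)) = -1/(2*P**3))
1/(-52*((26 + r(5)) + 75) + 58380) = 1/(-52*((26 - 1/2/5**3) + 75) + 58380) = 1/(-52*((26 - 1/2*1/125) + 75) + 58380) = 1/(-52*((26 - 1/250) + 75) + 58380) = 1/(-52*(6499/250 + 75) + 58380) = 1/(-52*25249/250 + 58380) = 1/(-656474/125 + 58380) = 1/(6641026/125) = 125/6641026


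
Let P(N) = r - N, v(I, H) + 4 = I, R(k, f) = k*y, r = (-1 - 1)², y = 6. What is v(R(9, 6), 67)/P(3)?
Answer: 50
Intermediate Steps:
r = 4 (r = (-2)² = 4)
R(k, f) = 6*k (R(k, f) = k*6 = 6*k)
v(I, H) = -4 + I
P(N) = 4 - N
v(R(9, 6), 67)/P(3) = (-4 + 6*9)/(4 - 1*3) = (-4 + 54)/(4 - 3) = 50/1 = 50*1 = 50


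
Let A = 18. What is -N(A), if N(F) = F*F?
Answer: -324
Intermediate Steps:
N(F) = F²
-N(A) = -1*18² = -1*324 = -324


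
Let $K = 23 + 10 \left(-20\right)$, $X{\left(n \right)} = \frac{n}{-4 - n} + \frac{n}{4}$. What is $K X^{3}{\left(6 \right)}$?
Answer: $- \frac{129033}{1000} \approx -129.03$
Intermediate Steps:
$X{\left(n \right)} = \frac{n}{4} + \frac{n}{-4 - n}$ ($X{\left(n \right)} = \frac{n}{-4 - n} + n \frac{1}{4} = \frac{n}{-4 - n} + \frac{n}{4} = \frac{n}{4} + \frac{n}{-4 - n}$)
$K = -177$ ($K = 23 - 200 = -177$)
$K X^{3}{\left(6 \right)} = - 177 \left(\frac{6^{2}}{4 \left(4 + 6\right)}\right)^{3} = - 177 \left(\frac{1}{4} \cdot 36 \cdot \frac{1}{10}\right)^{3} = - 177 \left(\frac{9}{10}\right)^{3} = \left(-177\right) \frac{729}{1000} = - \frac{129033}{1000}$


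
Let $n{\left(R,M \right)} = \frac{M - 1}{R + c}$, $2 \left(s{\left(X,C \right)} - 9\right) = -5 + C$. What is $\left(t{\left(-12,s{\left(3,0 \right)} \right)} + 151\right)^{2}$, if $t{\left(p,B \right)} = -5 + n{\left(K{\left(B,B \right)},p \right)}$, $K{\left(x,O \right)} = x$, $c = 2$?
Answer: $\frac{6031936}{289} \approx 20872.0$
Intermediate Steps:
$s{\left(X,C \right)} = \frac{13}{2} + \frac{C}{2}$ ($s{\left(X,C \right)} = 9 + \frac{-5 + C}{2} = 9 + \left(- \frac{5}{2} + \frac{C}{2}\right) = \frac{13}{2} + \frac{C}{2}$)
$n{\left(R,M \right)} = \frac{-1 + M}{2 + R}$ ($n{\left(R,M \right)} = \frac{M - 1}{R + 2} = \frac{-1 + M}{2 + R}$)
$t{\left(p,B \right)} = -5 + \frac{-1 + p}{2 + B}$
$\left(t{\left(-12,s{\left(3,0 \right)} \right)} + 151\right)^{2} = \left(\frac{-11 - 12 - 5 \left(\frac{13}{2} + \frac{1}{2} \cdot 0\right)}{2 + \left(\frac{13}{2} + \frac{1}{2} \cdot 0\right)} + 151\right)^{2} = \left(\frac{-11 - 12 - 5 \left(\frac{13}{2} + 0\right)}{2 + \left(\frac{13}{2} + 0\right)} + 151\right)^{2} = \left(\frac{-11 - 12 - \frac{65}{2}}{2 + \frac{13}{2}} + 151\right)^{2} = \left(\frac{-11 - 12 - \frac{65}{2}}{\frac{17}{2}} + 151\right)^{2} = \left(\frac{2}{17} \left(- \frac{111}{2}\right) + 151\right)^{2} = \left(- \frac{111}{17} + 151\right)^{2} = \left(\frac{2456}{17}\right)^{2} = \frac{6031936}{289}$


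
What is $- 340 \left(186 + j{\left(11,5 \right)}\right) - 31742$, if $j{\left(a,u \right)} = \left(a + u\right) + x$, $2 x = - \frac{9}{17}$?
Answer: $-100332$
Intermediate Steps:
$x = - \frac{9}{34}$ ($x = \frac{\left(-9\right) \frac{1}{17}}{2} = \frac{1}{2} \left(- \frac{9}{17}\right) = - \frac{9}{34} \approx -0.26471$)
$j{\left(a,u \right)} = - \frac{9}{34} + a + u$ ($j{\left(a,u \right)} = \left(a + u\right) - \frac{9}{34} = - \frac{9}{34} + a + u$)
$- 340 \left(186 + j{\left(11,5 \right)}\right) - 31742 = - 340 \left(186 + \left(- \frac{9}{34} + 11 + 5\right)\right) - 31742 = - 340 \left(186 + \frac{535}{34}\right) - 31742 = \left(-340\right) \frac{6859}{34} - 31742 = -68590 - 31742 = -100332$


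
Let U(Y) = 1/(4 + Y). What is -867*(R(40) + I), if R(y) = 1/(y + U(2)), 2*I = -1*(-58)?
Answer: -6064665/241 ≈ -25165.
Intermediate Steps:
I = 29 (I = (-1*(-58))/2 = (½)*58 = 29)
R(y) = 1/(⅙ + y) (R(y) = 1/(y + 1/(4 + 2)) = 1/(y + 1/6) = 1/(y + ⅙) = 1/(⅙ + y))
-867*(R(40) + I) = -867*(6/(1 + 6*40) + 29) = -867*(6/(1 + 240) + 29) = -867*(6/241 + 29) = -867*6995/241 = -6064665/241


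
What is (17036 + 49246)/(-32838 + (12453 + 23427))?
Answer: 11047/507 ≈ 21.789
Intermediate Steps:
(17036 + 49246)/(-32838 + (12453 + 23427)) = 66282/(-32838 + 35880) = 66282/3042 = 66282*(1/3042) = 11047/507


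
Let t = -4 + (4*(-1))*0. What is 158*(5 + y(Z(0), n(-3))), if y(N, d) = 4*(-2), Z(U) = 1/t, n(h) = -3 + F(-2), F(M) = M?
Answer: -474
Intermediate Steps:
t = -4 (t = -4 - 4*0 = -4 + 0 = -4)
n(h) = -5 (n(h) = -3 - 2 = -5)
Z(U) = -1/4 (Z(U) = 1/(-4) = -1/4)
y(N, d) = -8
158*(5 + y(Z(0), n(-3))) = 158*(5 - 8) = 158*(-3) = -474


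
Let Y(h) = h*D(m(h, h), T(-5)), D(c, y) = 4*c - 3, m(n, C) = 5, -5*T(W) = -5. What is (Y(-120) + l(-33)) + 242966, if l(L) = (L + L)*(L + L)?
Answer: 245282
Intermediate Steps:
T(W) = 1 (T(W) = -⅕*(-5) = 1)
l(L) = 4*L² (l(L) = (2*L)*(2*L) = 4*L²)
D(c, y) = -3 + 4*c
Y(h) = 17*h (Y(h) = h*(-3 + 4*5) = h*(-3 + 20) = h*17 = 17*h)
(Y(-120) + l(-33)) + 242966 = (17*(-120) + 4*(-33)²) + 242966 = (-2040 + 4*1089) + 242966 = (-2040 + 4356) + 242966 = 2316 + 242966 = 245282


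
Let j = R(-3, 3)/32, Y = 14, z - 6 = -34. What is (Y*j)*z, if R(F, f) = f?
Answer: -147/4 ≈ -36.750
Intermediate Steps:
z = -28 (z = 6 - 34 = -28)
j = 3/32 ≈ 0.093750
(Y*j)*z = (14*(3/32))*(-28) = (21/16)*(-28) = -147/4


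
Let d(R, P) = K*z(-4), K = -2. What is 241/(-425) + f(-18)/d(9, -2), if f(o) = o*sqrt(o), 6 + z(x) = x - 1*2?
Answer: -241/425 - 9*I*sqrt(2)/4 ≈ -0.56706 - 3.182*I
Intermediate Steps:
z(x) = -8 + x (z(x) = -6 + (x - 1*2) = -6 + (x - 2) = -6 + (-2 + x) = -8 + x)
f(o) = o**(3/2)
d(R, P) = 24 (d(R, P) = -2*(-8 - 4) = -2*(-12) = 24)
241/(-425) + f(-18)/d(9, -2) = 241/(-425) + (-18)**(3/2)/24 = 241*(-1/425) - 54*I*sqrt(2)*(1/24) = -241/425 - 9*I*sqrt(2)/4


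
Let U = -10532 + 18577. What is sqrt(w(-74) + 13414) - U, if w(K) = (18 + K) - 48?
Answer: -8045 + 11*sqrt(110) ≈ -7929.6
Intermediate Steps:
w(K) = -30 + K
U = 8045
sqrt(w(-74) + 13414) - U = sqrt((-30 - 74) + 13414) - 1*8045 = sqrt(-104 + 13414) - 8045 = sqrt(13310) - 8045 = 11*sqrt(110) - 8045 = -8045 + 11*sqrt(110)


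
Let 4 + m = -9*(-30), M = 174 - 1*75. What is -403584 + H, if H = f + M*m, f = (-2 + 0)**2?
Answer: -377246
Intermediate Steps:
M = 99 (M = 174 - 75 = 99)
f = 4 (f = (-2)**2 = 4)
m = 266 (m = -4 - 9*(-30) = -4 + 270 = 266)
H = 26338 (H = 4 + 99*266 = 4 + 26334 = 26338)
-403584 + H = -403584 + 26338 = -377246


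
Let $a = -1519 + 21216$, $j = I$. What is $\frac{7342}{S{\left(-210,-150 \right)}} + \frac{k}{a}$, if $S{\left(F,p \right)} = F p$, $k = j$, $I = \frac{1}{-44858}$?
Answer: $\frac{810894551924}{3479049102375} \approx 0.23308$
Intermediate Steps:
$I = - \frac{1}{44858} \approx -2.2293 \cdot 10^{-5}$
$j = - \frac{1}{44858} \approx -2.2293 \cdot 10^{-5}$
$k = - \frac{1}{44858} \approx -2.2293 \cdot 10^{-5}$
$a = 19697$
$\frac{7342}{S{\left(-210,-150 \right)}} + \frac{k}{a} = \frac{7342}{\left(-210\right) \left(-150\right)} - \frac{1}{44858 \cdot 19697} = \frac{7342}{31500} - \frac{1}{883568026} = 7342 \cdot \frac{1}{31500} - \frac{1}{883568026} = \frac{3671}{15750} - \frac{1}{883568026} = \frac{810894551924}{3479049102375}$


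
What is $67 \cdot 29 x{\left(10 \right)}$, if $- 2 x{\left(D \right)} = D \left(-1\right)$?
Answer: $9715$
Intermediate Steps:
$x{\left(D \right)} = \frac{D}{2}$ ($x{\left(D \right)} = - \frac{D \left(-1\right)}{2} = - \frac{\left(-1\right) D}{2} = \frac{D}{2}$)
$67 \cdot 29 x{\left(10 \right)} = 67 \cdot 29 \cdot \frac{1}{2} \cdot 10 = 1943 \cdot 5 = 9715$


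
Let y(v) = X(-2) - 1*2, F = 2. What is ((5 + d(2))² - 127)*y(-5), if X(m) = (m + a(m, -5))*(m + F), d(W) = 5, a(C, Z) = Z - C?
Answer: 54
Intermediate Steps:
X(m) = -10 - 5*m (X(m) = (m + (-5 - m))*(m + 2) = -5*(2 + m) = -10 - 5*m)
y(v) = -2 (y(v) = (-10 - 5*(-2)) - 1*2 = (-10 + 10) - 2 = 0 - 2 = -2)
((5 + d(2))² - 127)*y(-5) = ((5 + 5)² - 127)*(-2) = (10² - 127)*(-2) = (100 - 127)*(-2) = -27*(-2) = 54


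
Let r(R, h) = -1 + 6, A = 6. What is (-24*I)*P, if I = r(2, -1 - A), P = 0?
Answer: 0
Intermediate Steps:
r(R, h) = 5
I = 5
(-24*I)*P = -24*5*0 = -120*0 = 0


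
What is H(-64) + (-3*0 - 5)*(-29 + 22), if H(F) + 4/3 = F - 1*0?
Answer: -91/3 ≈ -30.333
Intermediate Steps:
H(F) = -4/3 + F (H(F) = -4/3 + (F - 1*0) = -4/3 + (F + 0) = -4/3 + F)
H(-64) + (-3*0 - 5)*(-29 + 22) = (-4/3 - 64) + (-3*0 - 5)*(-29 + 22) = -196/3 + (0 - 5)*(-7) = -196/3 - 5*(-7) = -196/3 + 35 = -91/3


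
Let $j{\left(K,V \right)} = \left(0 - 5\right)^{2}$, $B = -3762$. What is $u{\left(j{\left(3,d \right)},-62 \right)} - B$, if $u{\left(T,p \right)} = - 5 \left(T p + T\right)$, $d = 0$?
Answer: $11387$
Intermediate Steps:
$j{\left(K,V \right)} = 25$ ($j{\left(K,V \right)} = \left(-5\right)^{2} = 25$)
$u{\left(T,p \right)} = - 5 T - 5 T p$ ($u{\left(T,p \right)} = - 5 \left(T + T p\right) = - 5 T - 5 T p$)
$u{\left(j{\left(3,d \right)},-62 \right)} - B = \left(-5\right) 25 \left(1 - 62\right) - -3762 = \left(-5\right) 25 \left(-61\right) + 3762 = 7625 + 3762 = 11387$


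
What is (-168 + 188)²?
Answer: 400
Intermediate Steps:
(-168 + 188)² = 20² = 400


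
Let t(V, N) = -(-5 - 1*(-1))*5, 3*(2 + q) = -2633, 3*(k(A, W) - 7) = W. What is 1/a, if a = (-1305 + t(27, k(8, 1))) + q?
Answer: -3/6494 ≈ -0.00046196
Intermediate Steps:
k(A, W) = 7 + W/3
q = -2639/3 (q = -2 + (⅓)*(-2633) = -2 - 2633/3 = -2639/3 ≈ -879.67)
t(V, N) = 20 (t(V, N) = -(-5 + 1)*5 = -1*(-4)*5 = 4*5 = 20)
a = -6494/3 (a = (-1305 + 20) - 2639/3 = -1285 - 2639/3 = -6494/3 ≈ -2164.7)
1/a = 1/(-6494/3) = -3/6494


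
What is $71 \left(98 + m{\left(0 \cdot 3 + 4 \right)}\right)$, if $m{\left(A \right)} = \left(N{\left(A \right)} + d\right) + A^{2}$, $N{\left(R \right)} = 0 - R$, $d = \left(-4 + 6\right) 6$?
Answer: $8662$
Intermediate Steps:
$d = 12$ ($d = 2 \cdot 6 = 12$)
$N{\left(R \right)} = - R$
$m{\left(A \right)} = 12 + A^{2} - A$ ($m{\left(A \right)} = \left(- A + 12\right) + A^{2} = \left(12 - A\right) + A^{2} = 12 + A^{2} - A$)
$71 \left(98 + m{\left(0 \cdot 3 + 4 \right)}\right) = 71 \left(98 + \left(12 + \left(0 \cdot 3 + 4\right)^{2} - \left(0 \cdot 3 + 4\right)\right)\right) = 71 \left(98 + \left(12 + \left(0 + 4\right)^{2} - \left(0 + 4\right)\right)\right) = 71 \left(98 + \left(12 + 4^{2} - 4\right)\right) = 71 \left(98 + \left(12 + 16 - 4\right)\right) = 71 \left(98 + 24\right) = 71 \cdot 122 = 8662$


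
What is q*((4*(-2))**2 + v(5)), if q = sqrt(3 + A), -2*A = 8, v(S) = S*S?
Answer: 89*I ≈ 89.0*I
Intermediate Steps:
v(S) = S**2
A = -4 (A = -1/2*8 = -4)
q = I (q = sqrt(3 - 4) = sqrt(-1) = I ≈ 1.0*I)
q*((4*(-2))**2 + v(5)) = I*((4*(-2))**2 + 5**2) = I*((-8)**2 + 25) = I*(64 + 25) = I*89 = 89*I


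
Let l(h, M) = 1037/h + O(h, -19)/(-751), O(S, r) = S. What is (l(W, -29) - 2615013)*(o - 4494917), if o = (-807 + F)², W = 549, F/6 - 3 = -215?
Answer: 3052024995819716/6759 ≈ 4.5155e+11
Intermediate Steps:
F = -1272 (F = 18 + 6*(-215) = 18 - 1290 = -1272)
o = 4322241 (o = (-807 - 1272)² = (-2079)² = 4322241)
l(h, M) = 1037/h - h/751 (l(h, M) = 1037/h + h/(-751) = 1037/h + h*(-1/751) = 1037/h - h/751)
(l(W, -29) - 2615013)*(o - 4494917) = ((1037/549 - 1/751*549) - 2615013)*(4322241 - 4494917) = ((1037*(1/549) - 549/751) - 2615013)*(-172676) = ((17/9 - 549/751) - 2615013)*(-172676) = (7826/6759 - 2615013)*(-172676) = -17674865041/6759*(-172676) = 3052024995819716/6759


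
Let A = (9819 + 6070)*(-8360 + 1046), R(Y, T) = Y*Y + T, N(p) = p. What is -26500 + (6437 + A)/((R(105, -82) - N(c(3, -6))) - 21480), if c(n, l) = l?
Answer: -162865791/10531 ≈ -15465.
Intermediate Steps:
R(Y, T) = T + Y**2 (R(Y, T) = Y**2 + T = T + Y**2)
A = -116212146 (A = 15889*(-7314) = -116212146)
-26500 + (6437 + A)/((R(105, -82) - N(c(3, -6))) - 21480) = -26500 + (6437 - 116212146)/(((-82 + 105**2) - 1*(-6)) - 21480) = -26500 - 116205709/(((-82 + 11025) + 6) - 21480) = -26500 - 116205709/((10943 + 6) - 21480) = -26500 - 116205709/(10949 - 21480) = -26500 - 116205709/(-10531) = -26500 - 116205709*(-1/10531) = -26500 + 116205709/10531 = -162865791/10531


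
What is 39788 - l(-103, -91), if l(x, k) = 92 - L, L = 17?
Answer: 39713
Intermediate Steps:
l(x, k) = 75 (l(x, k) = 92 - 1*17 = 92 - 17 = 75)
39788 - l(-103, -91) = 39788 - 1*75 = 39788 - 75 = 39713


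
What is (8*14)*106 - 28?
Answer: 11844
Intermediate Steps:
(8*14)*106 - 28 = 112*106 - 28 = 11872 - 28 = 11844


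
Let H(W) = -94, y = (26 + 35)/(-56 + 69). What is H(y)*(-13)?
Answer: 1222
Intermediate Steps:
y = 61/13 ≈ 4.6923
H(y)*(-13) = -94*(-13) = 1222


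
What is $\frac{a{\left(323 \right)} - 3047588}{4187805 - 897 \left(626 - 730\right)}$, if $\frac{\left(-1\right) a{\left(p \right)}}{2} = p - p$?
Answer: $- \frac{3047588}{4281093} \approx -0.71187$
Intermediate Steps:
$a{\left(p \right)} = 0$ ($a{\left(p \right)} = - 2 \left(p - p\right) = \left(-2\right) 0 = 0$)
$\frac{a{\left(323 \right)} - 3047588}{4187805 - 897 \left(626 - 730\right)} = \frac{0 - 3047588}{4187805 - 897 \left(626 - 730\right)} = - \frac{3047588}{4187805 - -93288} = - \frac{3047588}{4187805 + 93288} = - \frac{3047588}{4281093}$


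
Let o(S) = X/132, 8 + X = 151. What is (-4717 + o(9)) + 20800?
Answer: 193009/12 ≈ 16084.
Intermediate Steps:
X = 143 (X = -8 + 151 = 143)
o(S) = 13/12 (o(S) = 143/132 = 143*(1/132) = 13/12)
(-4717 + o(9)) + 20800 = (-4717 + 13/12) + 20800 = -56591/12 + 20800 = 193009/12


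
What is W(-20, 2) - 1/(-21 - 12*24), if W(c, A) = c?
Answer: -6179/309 ≈ -19.997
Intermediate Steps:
W(-20, 2) - 1/(-21 - 12*24) = -20 - 1/(-21 - 12*24) = -20 - 1/(-21 - 288) = -20 - 1/(-309) = -20 - 1*(-1/309) = -20 + 1/309 = -6179/309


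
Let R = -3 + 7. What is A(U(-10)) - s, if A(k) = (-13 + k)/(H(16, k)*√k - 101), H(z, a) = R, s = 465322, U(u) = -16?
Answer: -4865869225/10457 + 464*I/10457 ≈ -4.6532e+5 + 0.044372*I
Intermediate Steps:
R = 4
H(z, a) = 4
A(k) = (-13 + k)/(-101 + 4*√k) (A(k) = (-13 + k)/(4*√k - 101) = (-13 + k)/(-101 + 4*√k))
A(U(-10)) - s = (-13 - 16)/(-101 + 4*√(-16)) - 1*465322 = -29/(-101 + 4*(4*I)) - 465322 = -29/(-101 + 16*I) - 465322 = ((-101 - 16*I)/10457)*(-29) - 465322 = -29*(-101 - 16*I)/10457 - 465322 = -465322 - 29*(-101 - 16*I)/10457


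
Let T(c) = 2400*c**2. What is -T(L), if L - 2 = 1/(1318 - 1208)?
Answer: -1172184/121 ≈ -9687.5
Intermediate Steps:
L = 221/110 (L = 2 + 1/(1318 - 1208) = 2 + 1/110 = 221/110 ≈ 2.0091)
-T(L) = -2400*(221/110)**2 = -2400*48841/12100 = -1*1172184/121 = -1172184/121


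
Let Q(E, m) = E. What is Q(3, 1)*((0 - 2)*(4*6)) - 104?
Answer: -248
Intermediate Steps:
Q(3, 1)*((0 - 2)*(4*6)) - 104 = 3*((0 - 2)*(4*6)) - 104 = 3*(-2*24) - 104 = 3*(-48) - 104 = -144 - 104 = -248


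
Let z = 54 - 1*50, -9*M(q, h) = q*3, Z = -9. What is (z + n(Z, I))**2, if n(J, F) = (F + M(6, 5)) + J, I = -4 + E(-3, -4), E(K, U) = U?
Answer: 225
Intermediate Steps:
M(q, h) = -q/3 (M(q, h) = -q*3/9 = -q/3)
I = -8 (I = -4 - 4 = -8)
n(J, F) = -2 + F + J (n(J, F) = (F - 1/3*6) + J = (F - 2) + J = (-2 + F) + J = -2 + F + J)
z = 4 (z = 54 - 50 = 4)
(z + n(Z, I))**2 = (4 + (-2 - 8 - 9))**2 = (4 - 19)**2 = (-15)**2 = 225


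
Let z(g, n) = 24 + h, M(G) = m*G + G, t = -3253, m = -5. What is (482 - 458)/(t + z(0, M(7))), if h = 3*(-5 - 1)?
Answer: -24/3247 ≈ -0.0073914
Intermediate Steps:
h = -18 (h = 3*(-6) = -18)
M(G) = -4*G (M(G) = -5*G + G = -4*G)
z(g, n) = 6 (z(g, n) = 24 - 18 = 6)
(482 - 458)/(t + z(0, M(7))) = (482 - 458)/(-3253 + 6) = 24/(-3247) = 24*(-1/3247) = -24/3247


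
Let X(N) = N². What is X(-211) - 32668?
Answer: 11853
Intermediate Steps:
X(-211) - 32668 = (-211)² - 32668 = 44521 - 32668 = 11853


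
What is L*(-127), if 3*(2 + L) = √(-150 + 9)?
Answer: 254 - 127*I*√141/3 ≈ 254.0 - 502.68*I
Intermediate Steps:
L = -2 + I*√141/3 (L = -2 + √(-150 + 9)/3 = -2 + √(-141)/3 = -2 + (I*√141)/3 = -2 + I*√141/3 ≈ -2.0 + 3.9581*I)
L*(-127) = (-2 + I*√141/3)*(-127) = 254 - 127*I*√141/3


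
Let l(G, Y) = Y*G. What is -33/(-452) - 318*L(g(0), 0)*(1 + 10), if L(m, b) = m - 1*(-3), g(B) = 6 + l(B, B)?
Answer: -14229831/452 ≈ -31482.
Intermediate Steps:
l(G, Y) = G*Y
g(B) = 6 + B² (g(B) = 6 + B*B = 6 + B²)
L(m, b) = 3 + m (L(m, b) = m + 3 = 3 + m)
-33/(-452) - 318*L(g(0), 0)*(1 + 10) = -33/(-452) - 318*(3 + (6 + 0²))*(1 + 10) = -33*(-1/452) - 318*(3 + (6 + 0))*11 = 33/452 - 318*(3 + 6)*11 = 33/452 - 2862*11 = 33/452 - 318*99 = 33/452 - 31482 = -14229831/452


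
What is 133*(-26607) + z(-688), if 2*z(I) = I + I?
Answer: -3539419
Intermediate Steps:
z(I) = I (z(I) = (I + I)/2 = (2*I)/2 = I)
133*(-26607) + z(-688) = 133*(-26607) - 688 = -3538731 - 688 = -3539419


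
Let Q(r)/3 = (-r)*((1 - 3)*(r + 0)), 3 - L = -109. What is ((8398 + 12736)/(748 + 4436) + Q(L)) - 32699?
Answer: 110339047/2592 ≈ 42569.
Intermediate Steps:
L = 112 (L = 3 - 1*(-109) = 3 + 109 = 112)
Q(r) = 6*r² (Q(r) = 3*((-r)*((1 - 3)*(r + 0))) = 3*((-r)*(-2*r)) = 3*(2*r²) = 6*r²)
((8398 + 12736)/(748 + 4436) + Q(L)) - 32699 = ((8398 + 12736)/(748 + 4436) + 6*112²) - 32699 = (21134/5184 + 6*12544) - 32699 = (21134*(1/5184) + 75264) - 32699 = (10567/2592 + 75264) - 32699 = 195094855/2592 - 32699 = 110339047/2592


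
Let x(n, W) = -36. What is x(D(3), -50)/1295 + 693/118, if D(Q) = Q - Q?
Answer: 893187/152810 ≈ 5.8451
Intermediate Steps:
D(Q) = 0
x(D(3), -50)/1295 + 693/118 = -36/1295 + 693/118 = 893187/152810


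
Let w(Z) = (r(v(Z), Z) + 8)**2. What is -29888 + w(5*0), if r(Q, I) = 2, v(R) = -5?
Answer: -29788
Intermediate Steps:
w(Z) = 100 (w(Z) = (2 + 8)**2 = 10**2 = 100)
-29888 + w(5*0) = -29888 + 100 = -29788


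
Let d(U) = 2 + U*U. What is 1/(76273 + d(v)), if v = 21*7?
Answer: 1/97884 ≈ 1.0216e-5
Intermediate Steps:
v = 147
d(U) = 2 + U²
1/(76273 + d(v)) = 1/(76273 + (2 + 147²)) = 1/(76273 + (2 + 21609)) = 1/(76273 + 21611) = 1/97884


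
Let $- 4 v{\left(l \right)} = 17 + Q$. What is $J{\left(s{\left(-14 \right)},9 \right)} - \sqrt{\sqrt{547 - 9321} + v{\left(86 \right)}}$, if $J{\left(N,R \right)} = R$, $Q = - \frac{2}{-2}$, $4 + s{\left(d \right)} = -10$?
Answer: $9 - \frac{\sqrt{-18 + 4 i \sqrt{8774}}}{2} \approx 2.3188 - 7.0099 i$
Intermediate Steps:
$s{\left(d \right)} = -14$ ($s{\left(d \right)} = -4 - 10 = -14$)
$Q = 1$ ($Q = \left(-2\right) \left(- \frac{1}{2}\right) = 1$)
$v{\left(l \right)} = - \frac{9}{2}$ ($v{\left(l \right)} = - \frac{17 + 1}{4} = \left(- \frac{1}{4}\right) 18 = - \frac{9}{2}$)
$J{\left(s{\left(-14 \right)},9 \right)} - \sqrt{\sqrt{547 - 9321} + v{\left(86 \right)}} = 9 - \sqrt{\sqrt{547 - 9321} - \frac{9}{2}} = 9 - \sqrt{\sqrt{-8774} - \frac{9}{2}} = 9 - \sqrt{i \sqrt{8774} - \frac{9}{2}} = 9 - \sqrt{- \frac{9}{2} + i \sqrt{8774}}$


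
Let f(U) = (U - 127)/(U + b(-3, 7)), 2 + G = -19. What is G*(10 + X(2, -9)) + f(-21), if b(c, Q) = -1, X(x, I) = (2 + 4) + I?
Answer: -1543/11 ≈ -140.27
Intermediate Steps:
G = -21 (G = -2 - 19 = -21)
X(x, I) = 6 + I
f(U) = (-127 + U)/(-1 + U) (f(U) = (U - 127)/(U - 1) = (-127 + U)/(-1 + U))
G*(10 + X(2, -9)) + f(-21) = -21*(10 + (6 - 9)) + (-127 - 21)/(-1 - 21) = -21*(10 - 3) - 148/(-22) = -21*7 - 1/22*(-148) = -147 + 74/11 = -1543/11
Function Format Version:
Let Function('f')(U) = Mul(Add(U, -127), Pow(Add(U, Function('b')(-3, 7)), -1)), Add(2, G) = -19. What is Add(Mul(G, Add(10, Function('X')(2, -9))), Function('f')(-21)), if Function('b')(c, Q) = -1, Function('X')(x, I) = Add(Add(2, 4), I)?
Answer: Rational(-1543, 11) ≈ -140.27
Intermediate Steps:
G = -21 (G = Add(-2, -19) = -21)
Function('X')(x, I) = Add(6, I)
Function('f')(U) = Mul(Pow(Add(-1, U), -1), Add(-127, U)) (Function('f')(U) = Mul(Add(U, -127), Pow(Add(U, -1), -1)) = Mul(Add(-127, U), Pow(Add(-1, U), -1)) = Mul(Pow(Add(-1, U), -1), Add(-127, U)))
Add(Mul(G, Add(10, Function('X')(2, -9))), Function('f')(-21)) = Add(Mul(-21, Add(10, Add(6, -9))), Mul(Pow(Add(-1, -21), -1), Add(-127, -21))) = Add(Mul(-21, Add(10, -3)), Mul(Pow(-22, -1), -148)) = Add(Mul(-21, 7), Mul(Rational(-1, 22), -148)) = Add(-147, Rational(74, 11)) = Rational(-1543, 11)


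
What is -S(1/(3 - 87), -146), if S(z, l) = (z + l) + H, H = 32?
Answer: 9577/84 ≈ 114.01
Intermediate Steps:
S(z, l) = 32 + l + z (S(z, l) = (z + l) + 32 = (l + z) + 32 = 32 + l + z)
-S(1/(3 - 87), -146) = -(32 - 146 + 1/(3 - 87)) = -(32 - 146 + 1/(-84)) = -(32 - 146 - 1/84) = -1*(-9577/84) = 9577/84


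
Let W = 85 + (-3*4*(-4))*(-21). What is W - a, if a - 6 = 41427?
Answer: -42356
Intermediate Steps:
a = 41433 (a = 6 + 41427 = 41433)
W = -923 (W = 85 - 12*(-4)*(-21) = 85 + 48*(-21) = 85 - 1008 = -923)
W - a = -923 - 1*41433 = -923 - 41433 = -42356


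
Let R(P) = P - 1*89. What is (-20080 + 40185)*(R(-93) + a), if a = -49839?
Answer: -1005672205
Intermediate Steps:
R(P) = -89 + P (R(P) = P - 89 = -89 + P)
(-20080 + 40185)*(R(-93) + a) = (-20080 + 40185)*((-89 - 93) - 49839) = 20105*(-182 - 49839) = 20105*(-50021) = -1005672205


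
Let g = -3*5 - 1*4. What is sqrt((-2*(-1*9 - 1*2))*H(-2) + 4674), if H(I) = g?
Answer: 4*sqrt(266) ≈ 65.238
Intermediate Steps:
g = -19 (g = -15 - 4 = -19)
H(I) = -19
sqrt((-2*(-1*9 - 1*2))*H(-2) + 4674) = sqrt(-2*(-1*9 - 1*2)*(-19) + 4674) = sqrt(-2*(-9 - 2)*(-19) + 4674) = sqrt(-2*(-11)*(-19) + 4674) = sqrt(22*(-19) + 4674) = sqrt(-418 + 4674) = sqrt(4256) = 4*sqrt(266)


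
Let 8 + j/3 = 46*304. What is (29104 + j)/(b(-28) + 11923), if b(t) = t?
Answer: 5464/915 ≈ 5.9716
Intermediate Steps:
j = 41928 (j = -24 + 3*(46*304) = -24 + 3*13984 = -24 + 41952 = 41928)
(29104 + j)/(b(-28) + 11923) = (29104 + 41928)/(-28 + 11923) = 71032/11895 = 71032*(1/11895) = 5464/915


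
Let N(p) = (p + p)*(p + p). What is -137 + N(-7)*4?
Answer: 647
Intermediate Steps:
N(p) = 4*p² (N(p) = (2*p)*(2*p) = 4*p²)
-137 + N(-7)*4 = -137 + (4*(-7)²)*4 = -137 + (4*49)*4 = -137 + 196*4 = -137 + 784 = 647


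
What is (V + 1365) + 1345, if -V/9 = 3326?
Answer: -27224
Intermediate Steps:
V = -29934 (V = -9*3326 = -29934)
(V + 1365) + 1345 = (-29934 + 1365) + 1345 = -28569 + 1345 = -27224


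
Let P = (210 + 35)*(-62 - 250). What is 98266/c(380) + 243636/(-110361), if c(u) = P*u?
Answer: -168756865553/76325667600 ≈ -2.2110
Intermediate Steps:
P = -76440 (P = 245*(-312) = -76440)
c(u) = -76440*u
98266/c(380) + 243636/(-110361) = 98266/((-76440*380)) + 243636/(-110361) = 98266/(-29047200) + 243636*(-1/110361) = 98266*(-1/29047200) - 81212/36787 = -7019/2074800 - 81212/36787 = -168756865553/76325667600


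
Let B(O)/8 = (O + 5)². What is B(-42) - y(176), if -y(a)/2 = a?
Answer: 11304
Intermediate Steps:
y(a) = -2*a
B(O) = 8*(5 + O)² (B(O) = 8*(O + 5)² = 8*(5 + O)²)
B(-42) - y(176) = 8*(5 - 42)² - (-2)*176 = 8*(-37)² - 1*(-352) = 8*1369 + 352 = 10952 + 352 = 11304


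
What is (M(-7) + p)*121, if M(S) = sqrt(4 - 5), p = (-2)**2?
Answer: 484 + 121*I ≈ 484.0 + 121.0*I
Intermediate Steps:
p = 4
M(S) = I (M(S) = sqrt(-1) = I)
(M(-7) + p)*121 = (I + 4)*121 = (4 + I)*121 = 484 + 121*I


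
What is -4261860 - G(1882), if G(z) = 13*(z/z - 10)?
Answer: -4261743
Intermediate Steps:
G(z) = -117 (G(z) = 13*(1 - 10) = 13*(-9) = -117)
-4261860 - G(1882) = -4261860 - 1*(-117) = -4261860 + 117 = -4261743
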